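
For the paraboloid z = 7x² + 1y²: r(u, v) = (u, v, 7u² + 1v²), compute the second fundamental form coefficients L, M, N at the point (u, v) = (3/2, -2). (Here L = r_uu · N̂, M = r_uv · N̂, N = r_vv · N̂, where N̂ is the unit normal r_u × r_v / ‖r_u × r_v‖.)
L = 7*sqrt(458)/229;  M = 0;  N = sqrt(458)/229

Compute the unit normal N̂(u, v) = (-14*u/sqrt(196*u^2 + 4*v^2 + 1), -2*v/sqrt(196*u^2 + 4*v^2 + 1), 1/sqrt(196*u^2 + 4*v^2 + 1)), and the second partials r_uu, r_uv, r_vv. Take dot products:
  L(u, v) = r_uu · N̂ = 14/sqrt(196*u^2 + 4*v^2 + 1),
  M(u, v) = r_uv · N̂ = 0,
  N(u, v) = r_vv · N̂ = 2/sqrt(196*u^2 + 4*v^2 + 1).
Evaluating at (u, v) = (3/2, -2):
  L = 7*sqrt(458)/229, M = 0, N = sqrt(458)/229.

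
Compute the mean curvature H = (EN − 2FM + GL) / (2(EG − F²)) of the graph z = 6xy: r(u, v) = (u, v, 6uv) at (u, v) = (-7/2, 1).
H = 189*sqrt(478)/57121

With E = 36*v^2 + 1, F = 36*u*v, G = 36*u^2 + 1, L = 0, M = 6/sqrt(36*u^2 + 36*v^2 + 1), N = 0, assemble
  H = (EN − 2FM + GL) / (2(EG − F²)) = -216*u*v/(36*u^2 + 36*v^2 + 1)^(3/2).
At (u, v) = (-7/2, 1): H = 189*sqrt(478)/57121.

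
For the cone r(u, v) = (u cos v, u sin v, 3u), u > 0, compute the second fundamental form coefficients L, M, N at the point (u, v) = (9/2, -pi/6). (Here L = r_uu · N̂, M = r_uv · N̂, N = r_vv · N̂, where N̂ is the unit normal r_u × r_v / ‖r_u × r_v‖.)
L = 0;  M = 0;  N = 27*sqrt(10)/20

Compute the unit normal N̂(u, v) = (-3*sqrt(10)*u*cos(v)/(10*Abs(u)), -3*sqrt(10)*u*sin(v)/(10*Abs(u)), sqrt(10)*u/(10*Abs(u))), and the second partials r_uu, r_uv, r_vv. Take dot products:
  L(u, v) = r_uu · N̂ = 0,
  M(u, v) = r_uv · N̂ = 0,
  N(u, v) = r_vv · N̂ = 3*sqrt(10)*u^2/(10*Abs(u)).
Evaluating at (u, v) = (9/2, -pi/6):
  L = 0, M = 0, N = 27*sqrt(10)/20.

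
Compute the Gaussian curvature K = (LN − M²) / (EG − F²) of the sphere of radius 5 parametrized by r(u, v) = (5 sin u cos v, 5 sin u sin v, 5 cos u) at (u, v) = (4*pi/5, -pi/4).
K = 1/25

Coefficients of the first fundamental form: E = 25, F = 0, G = 25*sin(u)^2.
Coefficients of the second fundamental form: L = -5*sin(u)/Abs(sin(u)), M = 0, N = -5*sin(u)^3/Abs(sin(u)).
Assemble K = (LN − M²)/(EG − F²) = 1/25. At (u, v) = (4*pi/5, -pi/4): K = 1/25.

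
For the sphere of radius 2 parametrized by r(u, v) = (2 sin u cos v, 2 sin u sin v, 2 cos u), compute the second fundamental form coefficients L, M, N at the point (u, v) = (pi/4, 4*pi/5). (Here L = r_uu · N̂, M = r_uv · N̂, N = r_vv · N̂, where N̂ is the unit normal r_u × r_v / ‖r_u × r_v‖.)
L = -2;  M = 0;  N = -1

Compute the unit normal N̂(u, v) = (sin(u)^2*cos(v)/Abs(sin(u)), sin(u)^2*sin(v)/Abs(sin(u)), sin(2*u)/(2*Abs(sin(u)))), and the second partials r_uu, r_uv, r_vv. Take dot products:
  L(u, v) = r_uu · N̂ = -2*sin(u)/Abs(sin(u)),
  M(u, v) = r_uv · N̂ = 0,
  N(u, v) = r_vv · N̂ = -2*sin(u)^3/Abs(sin(u)).
Evaluating at (u, v) = (pi/4, 4*pi/5):
  L = -2, M = 0, N = -1.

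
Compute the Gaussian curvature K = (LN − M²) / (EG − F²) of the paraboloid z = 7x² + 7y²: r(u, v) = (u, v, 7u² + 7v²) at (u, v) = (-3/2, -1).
K = 49/101761

Coefficients of the first fundamental form: E = 196*u^2 + 1, F = 196*u*v, G = 196*v^2 + 1.
Coefficients of the second fundamental form: L = 14/sqrt(196*u^2 + 196*v^2 + 1), M = 0, N = 14/sqrt(196*u^2 + 196*v^2 + 1).
Assemble K = (LN − M²)/(EG − F²) = 196/(38416*u^4 + 76832*u^2*v^2 + 392*u^2 + 38416*v^4 + 392*v^2 + 1). At (u, v) = (-3/2, -1): K = 49/101761.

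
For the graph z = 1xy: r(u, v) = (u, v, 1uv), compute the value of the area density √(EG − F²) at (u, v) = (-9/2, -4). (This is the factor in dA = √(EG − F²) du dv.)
√(EG − F²)|_{(-9/2, -4)} = sqrt(149)/2

E = v^2 + 1, F = u*v, G = u^2 + 1, so EG − F² = u^2 + v^2 + 1. Taking the positive square root: √(EG − F²) = sqrt(u^2 + v^2 + 1). At (u, v) = (-9/2, -4): sqrt(149)/2.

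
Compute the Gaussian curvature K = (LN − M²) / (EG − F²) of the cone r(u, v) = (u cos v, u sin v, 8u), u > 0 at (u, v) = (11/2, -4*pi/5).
K = 0

Coefficients of the first fundamental form: E = 65, F = 0, G = u^2.
Coefficients of the second fundamental form: L = 0, M = 0, N = 8*sqrt(65)*u^2/(65*Abs(u)).
Assemble K = (LN − M²)/(EG − F²) = 0. At (u, v) = (11/2, -4*pi/5): K = 0.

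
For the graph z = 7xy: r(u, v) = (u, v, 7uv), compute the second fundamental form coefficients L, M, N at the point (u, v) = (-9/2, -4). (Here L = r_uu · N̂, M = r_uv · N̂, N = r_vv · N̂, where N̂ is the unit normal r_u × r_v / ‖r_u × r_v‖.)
L = 0;  M = 14*sqrt(7109)/7109;  N = 0

Compute the unit normal N̂(u, v) = (-7*v/sqrt(49*u^2 + 49*v^2 + 1), -7*u/sqrt(49*u^2 + 49*v^2 + 1), 1/sqrt(49*u^2 + 49*v^2 + 1)), and the second partials r_uu, r_uv, r_vv. Take dot products:
  L(u, v) = r_uu · N̂ = 0,
  M(u, v) = r_uv · N̂ = 7/sqrt(49*u^2 + 49*v^2 + 1),
  N(u, v) = r_vv · N̂ = 0.
Evaluating at (u, v) = (-9/2, -4):
  L = 0, M = 14*sqrt(7109)/7109, N = 0.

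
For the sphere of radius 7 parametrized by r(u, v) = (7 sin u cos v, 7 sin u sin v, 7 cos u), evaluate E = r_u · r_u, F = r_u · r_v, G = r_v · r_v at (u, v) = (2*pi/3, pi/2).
E = 49;  F = 0;  G = 147/4

Partials: r_u = (7*cos(u)*cos(v), 7*sin(v)*cos(u), -7*sin(u)), r_v = (-7*sin(u)*sin(v), 7*sin(u)*cos(v), 0). As functions of (u, v):
  E = r_u · r_u = 49,
  F = r_u · r_v = 0,
  G = r_v · r_v = 49*sin(u)^2.
Evaluating at (u, v) = (2*pi/3, pi/2): E = 49, F = 0, G = 147/4.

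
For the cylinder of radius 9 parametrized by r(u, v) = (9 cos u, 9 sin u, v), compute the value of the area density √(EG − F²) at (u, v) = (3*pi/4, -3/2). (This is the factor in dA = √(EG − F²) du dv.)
√(EG − F²)|_{(3*pi/4, -3/2)} = 9

E = 81, F = 0, G = 1, so EG − F² = 81. Taking the positive square root: √(EG − F²) = 9. At (u, v) = (3*pi/4, -3/2): 9.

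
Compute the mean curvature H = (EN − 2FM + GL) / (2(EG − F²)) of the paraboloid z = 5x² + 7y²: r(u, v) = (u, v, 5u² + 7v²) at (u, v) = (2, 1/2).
H = 1019*sqrt(2)/4500

With E = 100*u^2 + 1, F = 140*u*v, G = 196*v^2 + 1, L = 10/sqrt(100*u^2 + 196*v^2 + 1), M = 0, N = 14/sqrt(100*u^2 + 196*v^2 + 1), assemble
  H = (EN − 2FM + GL) / (2(EG − F²)) = 4*(175*u^2 + 245*v^2 + 3)/(100*u^2 + 196*v^2 + 1)^(3/2).
At (u, v) = (2, 1/2): H = 1019*sqrt(2)/4500.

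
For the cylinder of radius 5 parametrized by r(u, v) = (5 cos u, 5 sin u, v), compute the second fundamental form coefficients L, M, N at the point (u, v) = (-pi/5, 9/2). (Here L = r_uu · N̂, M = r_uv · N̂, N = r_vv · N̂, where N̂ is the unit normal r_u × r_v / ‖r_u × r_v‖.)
L = -5;  M = 0;  N = 0

Compute the unit normal N̂(u, v) = (cos(u), sin(u), 0), and the second partials r_uu, r_uv, r_vv. Take dot products:
  L(u, v) = r_uu · N̂ = -5,
  M(u, v) = r_uv · N̂ = 0,
  N(u, v) = r_vv · N̂ = 0.
Evaluating at (u, v) = (-pi/5, 9/2):
  L = -5, M = 0, N = 0.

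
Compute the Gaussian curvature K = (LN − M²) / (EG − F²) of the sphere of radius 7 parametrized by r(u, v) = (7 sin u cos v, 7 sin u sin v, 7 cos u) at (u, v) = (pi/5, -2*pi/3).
K = 1/49

Coefficients of the first fundamental form: E = 49, F = 0, G = 49*sin(u)^2.
Coefficients of the second fundamental form: L = -7*sin(u)/Abs(sin(u)), M = 0, N = -7*sin(u)^3/Abs(sin(u)).
Assemble K = (LN − M²)/(EG − F²) = 1/49. At (u, v) = (pi/5, -2*pi/3): K = 1/49.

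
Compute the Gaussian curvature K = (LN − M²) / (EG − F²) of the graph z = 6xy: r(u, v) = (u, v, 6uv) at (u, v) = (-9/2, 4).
K = -9/426409

Coefficients of the first fundamental form: E = 36*v^2 + 1, F = 36*u*v, G = 36*u^2 + 1.
Coefficients of the second fundamental form: L = 0, M = 6/sqrt(36*u^2 + 36*v^2 + 1), N = 0.
Assemble K = (LN − M²)/(EG − F²) = -36/(1296*u^4 + 2592*u^2*v^2 + 72*u^2 + 1296*v^4 + 72*v^2 + 1). At (u, v) = (-9/2, 4): K = -9/426409.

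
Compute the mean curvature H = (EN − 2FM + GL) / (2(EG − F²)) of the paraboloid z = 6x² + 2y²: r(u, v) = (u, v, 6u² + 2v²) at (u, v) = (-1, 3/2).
H = 512*sqrt(181)/32761

With E = 144*u^2 + 1, F = 48*u*v, G = 16*v^2 + 1, L = 12/sqrt(144*u^2 + 16*v^2 + 1), M = 0, N = 4/sqrt(144*u^2 + 16*v^2 + 1), assemble
  H = (EN − 2FM + GL) / (2(EG − F²)) = 8*(36*u^2 + 12*v^2 + 1)/(144*u^2 + 16*v^2 + 1)^(3/2).
At (u, v) = (-1, 3/2): H = 512*sqrt(181)/32761.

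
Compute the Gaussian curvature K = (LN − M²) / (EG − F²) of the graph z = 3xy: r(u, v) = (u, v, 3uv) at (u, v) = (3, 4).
K = -9/51076

Coefficients of the first fundamental form: E = 9*v^2 + 1, F = 9*u*v, G = 9*u^2 + 1.
Coefficients of the second fundamental form: L = 0, M = 3/sqrt(9*u^2 + 9*v^2 + 1), N = 0.
Assemble K = (LN − M²)/(EG − F²) = -9/(81*u^4 + 162*u^2*v^2 + 18*u^2 + 81*v^4 + 18*v^2 + 1). At (u, v) = (3, 4): K = -9/51076.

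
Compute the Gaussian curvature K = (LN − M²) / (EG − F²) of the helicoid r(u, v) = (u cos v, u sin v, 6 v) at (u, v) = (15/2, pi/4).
K = -64/15129

Coefficients of the first fundamental form: E = 1, F = 0, G = u^2 + 36.
Coefficients of the second fundamental form: L = 0, M = -6/sqrt(u^2 + 36), N = 0.
Assemble K = (LN − M²)/(EG − F²) = -36/(u^2 + 36)^2. At (u, v) = (15/2, pi/4): K = -64/15129.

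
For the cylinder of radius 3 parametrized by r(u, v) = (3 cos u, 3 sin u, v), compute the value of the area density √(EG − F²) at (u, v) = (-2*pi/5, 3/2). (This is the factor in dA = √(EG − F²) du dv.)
√(EG − F²)|_{(-2*pi/5, 3/2)} = 3

E = 9, F = 0, G = 1, so EG − F² = 9. Taking the positive square root: √(EG − F²) = 3. At (u, v) = (-2*pi/5, 3/2): 3.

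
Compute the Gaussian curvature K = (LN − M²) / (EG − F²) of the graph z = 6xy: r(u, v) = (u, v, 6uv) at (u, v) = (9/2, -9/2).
K = -36/2128681

Coefficients of the first fundamental form: E = 36*v^2 + 1, F = 36*u*v, G = 36*u^2 + 1.
Coefficients of the second fundamental form: L = 0, M = 6/sqrt(36*u^2 + 36*v^2 + 1), N = 0.
Assemble K = (LN − M²)/(EG − F²) = -36/(1296*u^4 + 2592*u^2*v^2 + 72*u^2 + 1296*v^4 + 72*v^2 + 1). At (u, v) = (9/2, -9/2): K = -36/2128681.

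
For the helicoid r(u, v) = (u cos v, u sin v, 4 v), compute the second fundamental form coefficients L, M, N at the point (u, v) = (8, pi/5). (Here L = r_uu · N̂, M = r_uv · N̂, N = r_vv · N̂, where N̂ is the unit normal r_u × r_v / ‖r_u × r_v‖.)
L = 0;  M = -sqrt(5)/5;  N = 0

Compute the unit normal N̂(u, v) = (4*sin(v)/sqrt(u^2 + 16), -4*cos(v)/sqrt(u^2 + 16), u/sqrt(u^2 + 16)), and the second partials r_uu, r_uv, r_vv. Take dot products:
  L(u, v) = r_uu · N̂ = 0,
  M(u, v) = r_uv · N̂ = -4/sqrt(u^2 + 16),
  N(u, v) = r_vv · N̂ = 0.
Evaluating at (u, v) = (8, pi/5):
  L = 0, M = -sqrt(5)/5, N = 0.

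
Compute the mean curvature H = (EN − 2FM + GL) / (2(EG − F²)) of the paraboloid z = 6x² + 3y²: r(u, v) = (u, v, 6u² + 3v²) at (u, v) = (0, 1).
H = 225*sqrt(37)/1369

With E = 144*u^2 + 1, F = 72*u*v, G = 36*v^2 + 1, L = 12/sqrt(144*u^2 + 36*v^2 + 1), M = 0, N = 6/sqrt(144*u^2 + 36*v^2 + 1), assemble
  H = (EN − 2FM + GL) / (2(EG − F²)) = 9*(48*u^2 + 24*v^2 + 1)/(144*u^2 + 36*v^2 + 1)^(3/2).
At (u, v) = (0, 1): H = 225*sqrt(37)/1369.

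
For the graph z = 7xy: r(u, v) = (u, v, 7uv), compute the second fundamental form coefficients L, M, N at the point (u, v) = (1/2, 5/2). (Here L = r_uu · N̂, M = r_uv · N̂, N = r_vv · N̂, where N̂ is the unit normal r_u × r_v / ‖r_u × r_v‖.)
L = 0;  M = 7*sqrt(142)/213;  N = 0

Compute the unit normal N̂(u, v) = (-7*v/sqrt(49*u^2 + 49*v^2 + 1), -7*u/sqrt(49*u^2 + 49*v^2 + 1), 1/sqrt(49*u^2 + 49*v^2 + 1)), and the second partials r_uu, r_uv, r_vv. Take dot products:
  L(u, v) = r_uu · N̂ = 0,
  M(u, v) = r_uv · N̂ = 7/sqrt(49*u^2 + 49*v^2 + 1),
  N(u, v) = r_vv · N̂ = 0.
Evaluating at (u, v) = (1/2, 5/2):
  L = 0, M = 7*sqrt(142)/213, N = 0.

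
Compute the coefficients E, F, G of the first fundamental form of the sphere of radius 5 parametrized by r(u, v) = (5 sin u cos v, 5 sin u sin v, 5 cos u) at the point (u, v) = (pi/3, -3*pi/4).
E = 25;  F = 0;  G = 75/4

Partials: r_u = (5*cos(u)*cos(v), 5*sin(v)*cos(u), -5*sin(u)), r_v = (-5*sin(u)*sin(v), 5*sin(u)*cos(v), 0). As functions of (u, v):
  E = r_u · r_u = 25,
  F = r_u · r_v = 0,
  G = r_v · r_v = 25*sin(u)^2.
Evaluating at (u, v) = (pi/3, -3*pi/4): E = 25, F = 0, G = 75/4.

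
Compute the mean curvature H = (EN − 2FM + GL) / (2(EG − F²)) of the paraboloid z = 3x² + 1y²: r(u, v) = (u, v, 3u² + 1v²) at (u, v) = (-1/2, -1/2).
H = 16*sqrt(11)/121

With E = 36*u^2 + 1, F = 12*u*v, G = 4*v^2 + 1, L = 6/sqrt(36*u^2 + 4*v^2 + 1), M = 0, N = 2/sqrt(36*u^2 + 4*v^2 + 1), assemble
  H = (EN − 2FM + GL) / (2(EG − F²)) = 4*(9*u^2 + 3*v^2 + 1)/(36*u^2 + 4*v^2 + 1)^(3/2).
At (u, v) = (-1/2, -1/2): H = 16*sqrt(11)/121.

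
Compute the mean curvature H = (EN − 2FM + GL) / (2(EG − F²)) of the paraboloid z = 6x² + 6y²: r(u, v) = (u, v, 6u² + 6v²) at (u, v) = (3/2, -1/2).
H = 2172/6859

With E = 144*u^2 + 1, F = 144*u*v, G = 144*v^2 + 1, L = 12/sqrt(144*u^2 + 144*v^2 + 1), M = 0, N = 12/sqrt(144*u^2 + 144*v^2 + 1), assemble
  H = (EN − 2FM + GL) / (2(EG − F²)) = 12*(72*u^2 + 72*v^2 + 1)/(144*u^2 + 144*v^2 + 1)^(3/2).
At (u, v) = (3/2, -1/2): H = 2172/6859.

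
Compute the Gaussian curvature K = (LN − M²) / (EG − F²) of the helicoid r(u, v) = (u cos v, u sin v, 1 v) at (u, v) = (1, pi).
K = -1/4

Coefficients of the first fundamental form: E = 1, F = 0, G = u^2 + 1.
Coefficients of the second fundamental form: L = 0, M = -1/sqrt(u^2 + 1), N = 0.
Assemble K = (LN − M²)/(EG − F²) = -1/(u^2 + 1)^2. At (u, v) = (1, pi): K = -1/4.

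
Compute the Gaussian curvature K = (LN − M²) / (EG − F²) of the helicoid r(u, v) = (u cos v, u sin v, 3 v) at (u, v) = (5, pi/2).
K = -9/1156

Coefficients of the first fundamental form: E = 1, F = 0, G = u^2 + 9.
Coefficients of the second fundamental form: L = 0, M = -3/sqrt(u^2 + 9), N = 0.
Assemble K = (LN − M²)/(EG − F²) = -9/(u^2 + 9)^2. At (u, v) = (5, pi/2): K = -9/1156.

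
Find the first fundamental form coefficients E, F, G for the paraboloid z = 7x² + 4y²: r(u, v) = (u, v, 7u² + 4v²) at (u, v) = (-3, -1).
E = 1765;  F = 336;  G = 65

Partials: r_u = (1, 0, 14*u), r_v = (0, 1, 8*v). As functions of (u, v):
  E = r_u · r_u = 196*u^2 + 1,
  F = r_u · r_v = 112*u*v,
  G = r_v · r_v = 64*v^2 + 1.
Evaluating at (u, v) = (-3, -1): E = 1765, F = 336, G = 65.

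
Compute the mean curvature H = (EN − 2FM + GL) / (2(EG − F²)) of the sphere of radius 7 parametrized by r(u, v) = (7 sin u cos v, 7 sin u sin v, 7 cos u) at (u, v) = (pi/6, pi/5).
H = -1/7

With E = 49, F = 0, G = 49*sin(u)^2, L = -7*sin(u)/Abs(sin(u)), M = 0, N = -7*sin(u)^3/Abs(sin(u)), assemble
  H = (EN − 2FM + GL) / (2(EG − F²)) = -sin(u)/(7*Abs(sin(u))).
At (u, v) = (pi/6, pi/5): H = -1/7.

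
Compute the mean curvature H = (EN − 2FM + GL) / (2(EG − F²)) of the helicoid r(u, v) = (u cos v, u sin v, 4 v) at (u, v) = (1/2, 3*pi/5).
H = 0

With E = 1, F = 0, G = u^2 + 16, L = 0, M = -4/sqrt(u^2 + 16), N = 0, assemble
  H = (EN − 2FM + GL) / (2(EG − F²)) = 0.
At (u, v) = (1/2, 3*pi/5): H = 0.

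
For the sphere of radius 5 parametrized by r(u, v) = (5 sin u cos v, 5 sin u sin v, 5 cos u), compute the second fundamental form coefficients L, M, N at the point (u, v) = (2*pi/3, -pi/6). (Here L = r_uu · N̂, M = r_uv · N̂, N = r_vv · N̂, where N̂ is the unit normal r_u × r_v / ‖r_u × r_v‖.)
L = -5;  M = 0;  N = -15/4

Compute the unit normal N̂(u, v) = (sin(u)^2*cos(v)/Abs(sin(u)), sin(u)^2*sin(v)/Abs(sin(u)), sin(2*u)/(2*Abs(sin(u)))), and the second partials r_uu, r_uv, r_vv. Take dot products:
  L(u, v) = r_uu · N̂ = -5*sin(u)/Abs(sin(u)),
  M(u, v) = r_uv · N̂ = 0,
  N(u, v) = r_vv · N̂ = -5*sin(u)^3/Abs(sin(u)).
Evaluating at (u, v) = (2*pi/3, -pi/6):
  L = -5, M = 0, N = -15/4.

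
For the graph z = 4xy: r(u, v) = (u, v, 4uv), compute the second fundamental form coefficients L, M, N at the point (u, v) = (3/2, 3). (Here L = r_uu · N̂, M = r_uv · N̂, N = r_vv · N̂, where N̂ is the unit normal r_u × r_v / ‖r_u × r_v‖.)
L = 0;  M = 4*sqrt(181)/181;  N = 0

Compute the unit normal N̂(u, v) = (-4*v/sqrt(16*u^2 + 16*v^2 + 1), -4*u/sqrt(16*u^2 + 16*v^2 + 1), 1/sqrt(16*u^2 + 16*v^2 + 1)), and the second partials r_uu, r_uv, r_vv. Take dot products:
  L(u, v) = r_uu · N̂ = 0,
  M(u, v) = r_uv · N̂ = 4/sqrt(16*u^2 + 16*v^2 + 1),
  N(u, v) = r_vv · N̂ = 0.
Evaluating at (u, v) = (3/2, 3):
  L = 0, M = 4*sqrt(181)/181, N = 0.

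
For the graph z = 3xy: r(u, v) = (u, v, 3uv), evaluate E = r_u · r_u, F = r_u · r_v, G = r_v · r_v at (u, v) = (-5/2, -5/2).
E = 229/4;  F = 225/4;  G = 229/4

Partials: r_u = (1, 0, 3*v), r_v = (0, 1, 3*u). As functions of (u, v):
  E = r_u · r_u = 9*v^2 + 1,
  F = r_u · r_v = 9*u*v,
  G = r_v · r_v = 9*u^2 + 1.
Evaluating at (u, v) = (-5/2, -5/2): E = 229/4, F = 225/4, G = 229/4.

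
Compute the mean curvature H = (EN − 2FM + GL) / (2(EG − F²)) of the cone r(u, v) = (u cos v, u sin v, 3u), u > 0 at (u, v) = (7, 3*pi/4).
H = 3*sqrt(10)/140

With E = 10, F = 0, G = u^2, L = 0, M = 0, N = 3*sqrt(10)*u^2/(10*Abs(u)), assemble
  H = (EN − 2FM + GL) / (2(EG − F²)) = 3*sqrt(10)/(20*Abs(u)).
At (u, v) = (7, 3*pi/4): H = 3*sqrt(10)/140.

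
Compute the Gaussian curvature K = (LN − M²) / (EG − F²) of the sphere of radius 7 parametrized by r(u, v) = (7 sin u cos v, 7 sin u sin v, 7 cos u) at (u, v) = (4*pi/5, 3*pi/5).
K = 1/49

Coefficients of the first fundamental form: E = 49, F = 0, G = 49*sin(u)^2.
Coefficients of the second fundamental form: L = -7*sin(u)/Abs(sin(u)), M = 0, N = -7*sin(u)^3/Abs(sin(u)).
Assemble K = (LN − M²)/(EG − F²) = 1/49. At (u, v) = (4*pi/5, 3*pi/5): K = 1/49.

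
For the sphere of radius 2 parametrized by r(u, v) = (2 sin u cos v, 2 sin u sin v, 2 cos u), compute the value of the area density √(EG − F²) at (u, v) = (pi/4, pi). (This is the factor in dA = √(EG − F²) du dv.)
√(EG − F²)|_{(pi/4, pi)} = 2*sqrt(2)

E = 4, F = 0, G = 4*sin(u)^2, so EG − F² = 16*sin(u)^2. Taking the positive square root: √(EG − F²) = 4*Abs(sin(u)). At (u, v) = (pi/4, pi): 2*sqrt(2).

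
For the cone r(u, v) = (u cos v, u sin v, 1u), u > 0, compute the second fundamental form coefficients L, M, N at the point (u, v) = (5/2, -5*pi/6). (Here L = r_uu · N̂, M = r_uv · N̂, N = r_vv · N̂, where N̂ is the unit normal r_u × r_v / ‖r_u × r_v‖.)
L = 0;  M = 0;  N = 5*sqrt(2)/4

Compute the unit normal N̂(u, v) = (-sqrt(2)*u*cos(v)/(2*Abs(u)), -sqrt(2)*u*sin(v)/(2*Abs(u)), sqrt(2)*u/(2*Abs(u))), and the second partials r_uu, r_uv, r_vv. Take dot products:
  L(u, v) = r_uu · N̂ = 0,
  M(u, v) = r_uv · N̂ = 0,
  N(u, v) = r_vv · N̂ = sqrt(2)*u^2/(2*Abs(u)).
Evaluating at (u, v) = (5/2, -5*pi/6):
  L = 0, M = 0, N = 5*sqrt(2)/4.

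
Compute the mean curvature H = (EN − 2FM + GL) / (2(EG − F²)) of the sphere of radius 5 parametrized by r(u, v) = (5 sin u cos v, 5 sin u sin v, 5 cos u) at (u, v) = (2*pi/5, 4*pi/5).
H = -1/5

With E = 25, F = 0, G = 25*sin(u)^2, L = -5*sin(u)/Abs(sin(u)), M = 0, N = -5*sin(u)^3/Abs(sin(u)), assemble
  H = (EN − 2FM + GL) / (2(EG − F²)) = -sin(u)/(5*Abs(sin(u))).
At (u, v) = (2*pi/5, 4*pi/5): H = -1/5.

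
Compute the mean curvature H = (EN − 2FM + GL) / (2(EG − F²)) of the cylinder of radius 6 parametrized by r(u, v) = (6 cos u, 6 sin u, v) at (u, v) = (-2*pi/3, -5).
H = -1/12

With E = 36, F = 0, G = 1, L = -6, M = 0, N = 0, assemble
  H = (EN − 2FM + GL) / (2(EG − F²)) = -1/12.
At (u, v) = (-2*pi/3, -5): H = -1/12.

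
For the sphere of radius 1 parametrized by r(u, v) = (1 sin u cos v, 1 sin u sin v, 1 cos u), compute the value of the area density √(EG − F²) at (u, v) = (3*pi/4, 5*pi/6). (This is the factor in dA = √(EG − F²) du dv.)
√(EG − F²)|_{(3*pi/4, 5*pi/6)} = sqrt(2)/2

E = 1, F = 0, G = sin(u)^2, so EG − F² = sin(u)^2. Taking the positive square root: √(EG − F²) = Abs(sin(u)). At (u, v) = (3*pi/4, 5*pi/6): sqrt(2)/2.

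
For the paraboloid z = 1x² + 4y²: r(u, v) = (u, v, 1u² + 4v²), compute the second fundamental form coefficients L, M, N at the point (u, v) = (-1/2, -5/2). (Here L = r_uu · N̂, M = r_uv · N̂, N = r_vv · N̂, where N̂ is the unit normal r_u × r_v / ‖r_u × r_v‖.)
L = sqrt(402)/201;  M = 0;  N = 4*sqrt(402)/201

Compute the unit normal N̂(u, v) = (-2*u/sqrt(4*u^2 + 64*v^2 + 1), -8*v/sqrt(4*u^2 + 64*v^2 + 1), 1/sqrt(4*u^2 + 64*v^2 + 1)), and the second partials r_uu, r_uv, r_vv. Take dot products:
  L(u, v) = r_uu · N̂ = 2/sqrt(4*u^2 + 64*v^2 + 1),
  M(u, v) = r_uv · N̂ = 0,
  N(u, v) = r_vv · N̂ = 8/sqrt(4*u^2 + 64*v^2 + 1).
Evaluating at (u, v) = (-1/2, -5/2):
  L = sqrt(402)/201, M = 0, N = 4*sqrt(402)/201.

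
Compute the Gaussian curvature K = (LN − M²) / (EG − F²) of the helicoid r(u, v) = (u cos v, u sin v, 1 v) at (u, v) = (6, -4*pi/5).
K = -1/1369

Coefficients of the first fundamental form: E = 1, F = 0, G = u^2 + 1.
Coefficients of the second fundamental form: L = 0, M = -1/sqrt(u^2 + 1), N = 0.
Assemble K = (LN − M²)/(EG − F²) = -1/(u^2 + 1)^2. At (u, v) = (6, -4*pi/5): K = -1/1369.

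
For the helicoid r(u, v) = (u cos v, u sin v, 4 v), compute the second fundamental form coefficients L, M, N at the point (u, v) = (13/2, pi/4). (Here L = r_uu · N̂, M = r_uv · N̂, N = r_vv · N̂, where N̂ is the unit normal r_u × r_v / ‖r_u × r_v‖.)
L = 0;  M = -8*sqrt(233)/233;  N = 0

Compute the unit normal N̂(u, v) = (4*sin(v)/sqrt(u^2 + 16), -4*cos(v)/sqrt(u^2 + 16), u/sqrt(u^2 + 16)), and the second partials r_uu, r_uv, r_vv. Take dot products:
  L(u, v) = r_uu · N̂ = 0,
  M(u, v) = r_uv · N̂ = -4/sqrt(u^2 + 16),
  N(u, v) = r_vv · N̂ = 0.
Evaluating at (u, v) = (13/2, pi/4):
  L = 0, M = -8*sqrt(233)/233, N = 0.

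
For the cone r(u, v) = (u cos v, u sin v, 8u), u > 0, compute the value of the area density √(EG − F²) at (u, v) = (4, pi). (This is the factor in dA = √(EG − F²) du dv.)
√(EG − F²)|_{(4, pi)} = 4*sqrt(65)

E = 65, F = 0, G = u^2, so EG − F² = 65*u^2. Taking the positive square root: √(EG − F²) = sqrt(65)*Abs(u). At (u, v) = (4, pi): 4*sqrt(65).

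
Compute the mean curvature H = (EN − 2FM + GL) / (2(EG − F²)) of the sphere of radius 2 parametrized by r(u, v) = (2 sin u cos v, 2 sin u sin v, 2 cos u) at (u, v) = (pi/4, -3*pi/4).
H = -1/2

With E = 4, F = 0, G = 4*sin(u)^2, L = -2*sin(u)/Abs(sin(u)), M = 0, N = -2*sin(u)^3/Abs(sin(u)), assemble
  H = (EN − 2FM + GL) / (2(EG − F²)) = -sin(u)/(2*Abs(sin(u))).
At (u, v) = (pi/4, -3*pi/4): H = -1/2.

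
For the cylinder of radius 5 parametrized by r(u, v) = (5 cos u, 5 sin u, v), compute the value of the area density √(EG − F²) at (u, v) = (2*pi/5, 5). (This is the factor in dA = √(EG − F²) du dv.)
√(EG − F²)|_{(2*pi/5, 5)} = 5

E = 25, F = 0, G = 1, so EG − F² = 25. Taking the positive square root: √(EG − F²) = 5. At (u, v) = (2*pi/5, 5): 5.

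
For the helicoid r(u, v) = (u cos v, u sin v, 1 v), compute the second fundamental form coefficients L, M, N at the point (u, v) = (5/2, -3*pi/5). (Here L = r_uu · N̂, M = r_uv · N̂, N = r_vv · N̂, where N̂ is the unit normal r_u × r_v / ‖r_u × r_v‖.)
L = 0;  M = -2*sqrt(29)/29;  N = 0

Compute the unit normal N̂(u, v) = (sin(v)/sqrt(u^2 + 1), -cos(v)/sqrt(u^2 + 1), u/sqrt(u^2 + 1)), and the second partials r_uu, r_uv, r_vv. Take dot products:
  L(u, v) = r_uu · N̂ = 0,
  M(u, v) = r_uv · N̂ = -1/sqrt(u^2 + 1),
  N(u, v) = r_vv · N̂ = 0.
Evaluating at (u, v) = (5/2, -3*pi/5):
  L = 0, M = -2*sqrt(29)/29, N = 0.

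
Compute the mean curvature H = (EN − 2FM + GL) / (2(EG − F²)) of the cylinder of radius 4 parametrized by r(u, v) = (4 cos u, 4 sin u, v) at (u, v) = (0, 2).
H = -1/8

With E = 16, F = 0, G = 1, L = -4, M = 0, N = 0, assemble
  H = (EN − 2FM + GL) / (2(EG − F²)) = -1/8.
At (u, v) = (0, 2): H = -1/8.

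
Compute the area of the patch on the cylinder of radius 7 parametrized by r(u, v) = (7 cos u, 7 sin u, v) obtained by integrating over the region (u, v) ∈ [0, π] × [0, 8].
Area = 56*pi

Area = ∫∫ √(EG − F²) du dv with √(EG − F²) = 7. Integrating over [0, π] × [0, 8] gives 56*pi.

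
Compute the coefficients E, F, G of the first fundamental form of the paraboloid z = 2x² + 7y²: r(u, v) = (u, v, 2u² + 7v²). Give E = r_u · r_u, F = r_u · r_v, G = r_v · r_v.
E = 16*u^2 + 1;  F = 56*u*v;  G = 196*v^2 + 1

Compute partials: r_u = (1, 0, 4*u), r_v = (0, 1, 14*v). Then
  E = r_u · r_u = 16*u^2 + 1,
  F = r_u · r_v = 56*u*v,
  G = r_v · r_v = 196*v^2 + 1.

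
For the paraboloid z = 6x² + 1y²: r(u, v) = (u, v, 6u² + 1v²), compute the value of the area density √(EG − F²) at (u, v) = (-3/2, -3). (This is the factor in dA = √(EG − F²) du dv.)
√(EG − F²)|_{(-3/2, -3)} = 19

E = 144*u^2 + 1, F = 24*u*v, G = 4*v^2 + 1, so EG − F² = 144*u^2 + 4*v^2 + 1. Taking the positive square root: √(EG − F²) = sqrt(144*u^2 + 4*v^2 + 1). At (u, v) = (-3/2, -3): 19.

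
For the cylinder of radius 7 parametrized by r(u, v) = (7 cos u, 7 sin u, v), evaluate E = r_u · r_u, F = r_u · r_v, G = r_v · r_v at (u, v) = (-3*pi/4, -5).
E = 49;  F = 0;  G = 1

Partials: r_u = (-7*sin(u), 7*cos(u), 0), r_v = (0, 0, 1). As functions of (u, v):
  E = r_u · r_u = 49,
  F = r_u · r_v = 0,
  G = r_v · r_v = 1.
Evaluating at (u, v) = (-3*pi/4, -5): E = 49, F = 0, G = 1.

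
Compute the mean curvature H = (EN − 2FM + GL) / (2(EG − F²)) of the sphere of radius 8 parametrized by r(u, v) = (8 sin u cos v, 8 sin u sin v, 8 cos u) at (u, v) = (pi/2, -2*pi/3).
H = -1/8

With E = 64, F = 0, G = 64*sin(u)^2, L = -8*sin(u)/Abs(sin(u)), M = 0, N = -8*sin(u)^3/Abs(sin(u)), assemble
  H = (EN − 2FM + GL) / (2(EG − F²)) = -sin(u)/(8*Abs(sin(u))).
At (u, v) = (pi/2, -2*pi/3): H = -1/8.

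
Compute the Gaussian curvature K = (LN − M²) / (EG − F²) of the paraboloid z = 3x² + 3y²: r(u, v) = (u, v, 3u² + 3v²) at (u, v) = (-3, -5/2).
K = 9/75625

Coefficients of the first fundamental form: E = 36*u^2 + 1, F = 36*u*v, G = 36*v^2 + 1.
Coefficients of the second fundamental form: L = 6/sqrt(36*u^2 + 36*v^2 + 1), M = 0, N = 6/sqrt(36*u^2 + 36*v^2 + 1).
Assemble K = (LN − M²)/(EG − F²) = 36/(1296*u^4 + 2592*u^2*v^2 + 72*u^2 + 1296*v^4 + 72*v^2 + 1). At (u, v) = (-3, -5/2): K = 9/75625.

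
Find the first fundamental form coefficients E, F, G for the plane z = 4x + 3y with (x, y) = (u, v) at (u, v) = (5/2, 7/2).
E = 17;  F = 12;  G = 10

Partials: r_u = (1, 0, 4), r_v = (0, 1, 3). As functions of (u, v):
  E = r_u · r_u = 17,
  F = r_u · r_v = 12,
  G = r_v · r_v = 10.
Evaluating at (u, v) = (5/2, 7/2): E = 17, F = 12, G = 10.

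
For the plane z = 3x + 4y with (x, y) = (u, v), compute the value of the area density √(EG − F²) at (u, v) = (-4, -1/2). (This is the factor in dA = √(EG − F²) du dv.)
√(EG − F²)|_{(-4, -1/2)} = sqrt(26)

E = 10, F = 12, G = 17, so EG − F² = 26. Taking the positive square root: √(EG − F²) = sqrt(26). At (u, v) = (-4, -1/2): sqrt(26).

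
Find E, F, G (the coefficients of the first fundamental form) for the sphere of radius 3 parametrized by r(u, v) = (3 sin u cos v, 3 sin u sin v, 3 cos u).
E = 9;  F = 0;  G = 9*sin(u)^2

Compute partials: r_u = (3*cos(u)*cos(v), 3*sin(v)*cos(u), -3*sin(u)), r_v = (-3*sin(u)*sin(v), 3*sin(u)*cos(v), 0). Then
  E = r_u · r_u = 9,
  F = r_u · r_v = 0,
  G = r_v · r_v = 9*sin(u)^2.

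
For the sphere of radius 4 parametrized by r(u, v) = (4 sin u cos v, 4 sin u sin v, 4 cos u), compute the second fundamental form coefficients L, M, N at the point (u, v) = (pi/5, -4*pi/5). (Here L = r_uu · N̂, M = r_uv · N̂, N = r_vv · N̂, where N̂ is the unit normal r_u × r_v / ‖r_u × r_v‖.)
L = -4;  M = 0;  N = -5/2 + sqrt(5)/2

Compute the unit normal N̂(u, v) = (sin(u)^2*cos(v)/Abs(sin(u)), sin(u)^2*sin(v)/Abs(sin(u)), sin(2*u)/(2*Abs(sin(u)))), and the second partials r_uu, r_uv, r_vv. Take dot products:
  L(u, v) = r_uu · N̂ = -4*sin(u)/Abs(sin(u)),
  M(u, v) = r_uv · N̂ = 0,
  N(u, v) = r_vv · N̂ = -4*sin(u)^3/Abs(sin(u)).
Evaluating at (u, v) = (pi/5, -4*pi/5):
  L = -4, M = 0, N = -5/2 + sqrt(5)/2.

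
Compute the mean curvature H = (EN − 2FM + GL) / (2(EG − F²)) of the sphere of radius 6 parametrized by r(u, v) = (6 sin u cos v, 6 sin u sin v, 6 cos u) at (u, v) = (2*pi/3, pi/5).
H = -1/6

With E = 36, F = 0, G = 36*sin(u)^2, L = -6*sin(u)/Abs(sin(u)), M = 0, N = -6*sin(u)^3/Abs(sin(u)), assemble
  H = (EN − 2FM + GL) / (2(EG − F²)) = -sin(u)/(6*Abs(sin(u))).
At (u, v) = (2*pi/3, pi/5): H = -1/6.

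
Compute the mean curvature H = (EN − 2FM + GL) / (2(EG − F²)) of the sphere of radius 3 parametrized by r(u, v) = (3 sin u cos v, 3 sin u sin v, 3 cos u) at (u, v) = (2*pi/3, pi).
H = -1/3

With E = 9, F = 0, G = 9*sin(u)^2, L = -3*sin(u)/Abs(sin(u)), M = 0, N = -3*sin(u)^3/Abs(sin(u)), assemble
  H = (EN − 2FM + GL) / (2(EG − F²)) = -sin(u)/(3*Abs(sin(u))).
At (u, v) = (2*pi/3, pi): H = -1/3.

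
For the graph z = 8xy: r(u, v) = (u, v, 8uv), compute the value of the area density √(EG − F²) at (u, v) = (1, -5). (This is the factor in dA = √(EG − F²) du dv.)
√(EG − F²)|_{(1, -5)} = 3*sqrt(185)

E = 64*v^2 + 1, F = 64*u*v, G = 64*u^2 + 1, so EG − F² = 64*u^2 + 64*v^2 + 1. Taking the positive square root: √(EG − F²) = sqrt(64*u^2 + 64*v^2 + 1). At (u, v) = (1, -5): 3*sqrt(185).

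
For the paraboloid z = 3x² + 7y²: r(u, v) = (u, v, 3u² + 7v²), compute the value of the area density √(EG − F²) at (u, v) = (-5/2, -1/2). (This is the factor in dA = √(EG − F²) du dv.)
√(EG − F²)|_{(-5/2, -1/2)} = 5*sqrt(11)

E = 36*u^2 + 1, F = 84*u*v, G = 196*v^2 + 1, so EG − F² = 36*u^2 + 196*v^2 + 1. Taking the positive square root: √(EG − F²) = sqrt(36*u^2 + 196*v^2 + 1). At (u, v) = (-5/2, -1/2): 5*sqrt(11).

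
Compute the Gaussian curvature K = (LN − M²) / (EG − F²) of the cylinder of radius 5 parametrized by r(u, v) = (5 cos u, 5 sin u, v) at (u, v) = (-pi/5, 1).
K = 0

Coefficients of the first fundamental form: E = 25, F = 0, G = 1.
Coefficients of the second fundamental form: L = -5, M = 0, N = 0.
Assemble K = (LN − M²)/(EG − F²) = 0. At (u, v) = (-pi/5, 1): K = 0.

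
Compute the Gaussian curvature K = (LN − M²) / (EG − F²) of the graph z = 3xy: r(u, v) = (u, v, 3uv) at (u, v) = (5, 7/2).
K = -144/1809025

Coefficients of the first fundamental form: E = 9*v^2 + 1, F = 9*u*v, G = 9*u^2 + 1.
Coefficients of the second fundamental form: L = 0, M = 3/sqrt(9*u^2 + 9*v^2 + 1), N = 0.
Assemble K = (LN − M²)/(EG − F²) = -9/(81*u^4 + 162*u^2*v^2 + 18*u^2 + 81*v^4 + 18*v^2 + 1). At (u, v) = (5, 7/2): K = -144/1809025.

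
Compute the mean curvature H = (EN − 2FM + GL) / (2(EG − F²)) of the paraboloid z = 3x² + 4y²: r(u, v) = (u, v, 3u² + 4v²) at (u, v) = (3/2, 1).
H = 523*sqrt(146)/21316

With E = 36*u^2 + 1, F = 48*u*v, G = 64*v^2 + 1, L = 6/sqrt(36*u^2 + 64*v^2 + 1), M = 0, N = 8/sqrt(36*u^2 + 64*v^2 + 1), assemble
  H = (EN − 2FM + GL) / (2(EG − F²)) = (144*u^2 + 192*v^2 + 7)/(36*u^2 + 64*v^2 + 1)^(3/2).
At (u, v) = (3/2, 1): H = 523*sqrt(146)/21316.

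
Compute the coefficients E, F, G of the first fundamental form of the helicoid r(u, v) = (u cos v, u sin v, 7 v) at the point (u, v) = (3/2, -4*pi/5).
E = 1;  F = 0;  G = 205/4

Partials: r_u = (cos(v), sin(v), 0), r_v = (-u*sin(v), u*cos(v), 7). As functions of (u, v):
  E = r_u · r_u = 1,
  F = r_u · r_v = 0,
  G = r_v · r_v = u^2 + 49.
Evaluating at (u, v) = (3/2, -4*pi/5): E = 1, F = 0, G = 205/4.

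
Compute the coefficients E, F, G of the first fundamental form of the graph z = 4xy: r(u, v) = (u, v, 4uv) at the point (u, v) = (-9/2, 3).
E = 145;  F = -216;  G = 325

Partials: r_u = (1, 0, 4*v), r_v = (0, 1, 4*u). As functions of (u, v):
  E = r_u · r_u = 16*v^2 + 1,
  F = r_u · r_v = 16*u*v,
  G = r_v · r_v = 16*u^2 + 1.
Evaluating at (u, v) = (-9/2, 3): E = 145, F = -216, G = 325.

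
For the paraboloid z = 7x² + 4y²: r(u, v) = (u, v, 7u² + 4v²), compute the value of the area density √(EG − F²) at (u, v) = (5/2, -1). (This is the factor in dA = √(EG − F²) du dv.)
√(EG − F²)|_{(5/2, -1)} = sqrt(1290)

E = 196*u^2 + 1, F = 112*u*v, G = 64*v^2 + 1, so EG − F² = 196*u^2 + 64*v^2 + 1. Taking the positive square root: √(EG − F²) = sqrt(196*u^2 + 64*v^2 + 1). At (u, v) = (5/2, -1): sqrt(1290).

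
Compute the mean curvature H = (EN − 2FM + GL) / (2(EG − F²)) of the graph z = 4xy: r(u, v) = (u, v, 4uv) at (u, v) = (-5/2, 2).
H = 64*sqrt(165)/5445

With E = 16*v^2 + 1, F = 16*u*v, G = 16*u^2 + 1, L = 0, M = 4/sqrt(16*u^2 + 16*v^2 + 1), N = 0, assemble
  H = (EN − 2FM + GL) / (2(EG − F²)) = -64*u*v/(16*u^2 + 16*v^2 + 1)^(3/2).
At (u, v) = (-5/2, 2): H = 64*sqrt(165)/5445.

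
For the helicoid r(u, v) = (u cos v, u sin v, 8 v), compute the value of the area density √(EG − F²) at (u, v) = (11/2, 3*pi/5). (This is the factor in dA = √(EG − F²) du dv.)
√(EG − F²)|_{(11/2, 3*pi/5)} = sqrt(377)/2

E = 1, F = 0, G = u^2 + 64, so EG − F² = u^2 + 64. Taking the positive square root: √(EG − F²) = sqrt(u^2 + 64). At (u, v) = (11/2, 3*pi/5): sqrt(377)/2.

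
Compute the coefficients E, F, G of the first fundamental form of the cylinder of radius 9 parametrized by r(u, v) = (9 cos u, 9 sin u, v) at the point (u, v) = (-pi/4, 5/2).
E = 81;  F = 0;  G = 1

Partials: r_u = (-9*sin(u), 9*cos(u), 0), r_v = (0, 0, 1). As functions of (u, v):
  E = r_u · r_u = 81,
  F = r_u · r_v = 0,
  G = r_v · r_v = 1.
Evaluating at (u, v) = (-pi/4, 5/2): E = 81, F = 0, G = 1.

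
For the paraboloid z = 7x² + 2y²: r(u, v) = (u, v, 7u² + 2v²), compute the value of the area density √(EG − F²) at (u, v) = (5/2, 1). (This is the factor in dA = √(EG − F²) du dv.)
√(EG − F²)|_{(5/2, 1)} = 3*sqrt(138)

E = 196*u^2 + 1, F = 56*u*v, G = 16*v^2 + 1, so EG − F² = 196*u^2 + 16*v^2 + 1. Taking the positive square root: √(EG − F²) = sqrt(196*u^2 + 16*v^2 + 1). At (u, v) = (5/2, 1): 3*sqrt(138).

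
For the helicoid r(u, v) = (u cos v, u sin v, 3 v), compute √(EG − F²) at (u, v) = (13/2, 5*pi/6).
√(EG − F²)|_{(13/2, 5*pi/6)} = sqrt(205)/2

E = 1, F = 0, G = u^2 + 9; EG − F² = u^2 + 9; √(EG − F²) = sqrt(u^2 + 9). At the given point: sqrt(205)/2.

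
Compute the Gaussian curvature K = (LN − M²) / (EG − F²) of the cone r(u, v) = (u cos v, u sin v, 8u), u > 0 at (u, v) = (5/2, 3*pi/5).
K = 0

Coefficients of the first fundamental form: E = 65, F = 0, G = u^2.
Coefficients of the second fundamental form: L = 0, M = 0, N = 8*sqrt(65)*u^2/(65*Abs(u)).
Assemble K = (LN − M²)/(EG − F²) = 0. At (u, v) = (5/2, 3*pi/5): K = 0.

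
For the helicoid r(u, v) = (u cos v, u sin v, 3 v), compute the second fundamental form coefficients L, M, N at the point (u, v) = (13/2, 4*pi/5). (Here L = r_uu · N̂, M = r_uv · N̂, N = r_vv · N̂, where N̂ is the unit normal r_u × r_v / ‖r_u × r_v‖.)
L = 0;  M = -6*sqrt(205)/205;  N = 0

Compute the unit normal N̂(u, v) = (3*sin(v)/sqrt(u^2 + 9), -3*cos(v)/sqrt(u^2 + 9), u/sqrt(u^2 + 9)), and the second partials r_uu, r_uv, r_vv. Take dot products:
  L(u, v) = r_uu · N̂ = 0,
  M(u, v) = r_uv · N̂ = -3/sqrt(u^2 + 9),
  N(u, v) = r_vv · N̂ = 0.
Evaluating at (u, v) = (13/2, 4*pi/5):
  L = 0, M = -6*sqrt(205)/205, N = 0.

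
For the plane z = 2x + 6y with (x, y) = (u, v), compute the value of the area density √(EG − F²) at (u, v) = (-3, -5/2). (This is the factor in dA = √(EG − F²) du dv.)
√(EG − F²)|_{(-3, -5/2)} = sqrt(41)

E = 5, F = 12, G = 37, so EG − F² = 41. Taking the positive square root: √(EG − F²) = sqrt(41). At (u, v) = (-3, -5/2): sqrt(41).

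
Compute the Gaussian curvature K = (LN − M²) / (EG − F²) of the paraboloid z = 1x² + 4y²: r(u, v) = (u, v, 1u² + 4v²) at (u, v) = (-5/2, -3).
K = 4/90601

Coefficients of the first fundamental form: E = 4*u^2 + 1, F = 16*u*v, G = 64*v^2 + 1.
Coefficients of the second fundamental form: L = 2/sqrt(4*u^2 + 64*v^2 + 1), M = 0, N = 8/sqrt(4*u^2 + 64*v^2 + 1).
Assemble K = (LN − M²)/(EG − F²) = 16/(16*u^4 + 512*u^2*v^2 + 8*u^2 + 4096*v^4 + 128*v^2 + 1). At (u, v) = (-5/2, -3): K = 4/90601.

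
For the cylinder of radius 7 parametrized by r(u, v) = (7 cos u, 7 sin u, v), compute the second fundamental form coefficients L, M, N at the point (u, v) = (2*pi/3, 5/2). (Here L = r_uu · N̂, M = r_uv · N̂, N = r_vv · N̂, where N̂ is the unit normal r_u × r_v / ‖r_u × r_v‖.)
L = -7;  M = 0;  N = 0

Compute the unit normal N̂(u, v) = (cos(u), sin(u), 0), and the second partials r_uu, r_uv, r_vv. Take dot products:
  L(u, v) = r_uu · N̂ = -7,
  M(u, v) = r_uv · N̂ = 0,
  N(u, v) = r_vv · N̂ = 0.
Evaluating at (u, v) = (2*pi/3, 5/2):
  L = -7, M = 0, N = 0.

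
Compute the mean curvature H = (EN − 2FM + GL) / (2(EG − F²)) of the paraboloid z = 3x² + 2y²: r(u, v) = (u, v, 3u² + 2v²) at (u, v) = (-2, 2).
H = 485*sqrt(209)/43681

With E = 36*u^2 + 1, F = 24*u*v, G = 16*v^2 + 1, L = 6/sqrt(36*u^2 + 16*v^2 + 1), M = 0, N = 4/sqrt(36*u^2 + 16*v^2 + 1), assemble
  H = (EN − 2FM + GL) / (2(EG − F²)) = (72*u^2 + 48*v^2 + 5)/(36*u^2 + 16*v^2 + 1)^(3/2).
At (u, v) = (-2, 2): H = 485*sqrt(209)/43681.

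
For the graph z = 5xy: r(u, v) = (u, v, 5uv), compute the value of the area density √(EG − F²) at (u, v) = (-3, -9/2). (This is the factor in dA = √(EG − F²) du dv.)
√(EG − F²)|_{(-3, -9/2)} = sqrt(2929)/2

E = 25*v^2 + 1, F = 25*u*v, G = 25*u^2 + 1, so EG − F² = 25*u^2 + 25*v^2 + 1. Taking the positive square root: √(EG − F²) = sqrt(25*u^2 + 25*v^2 + 1). At (u, v) = (-3, -9/2): sqrt(2929)/2.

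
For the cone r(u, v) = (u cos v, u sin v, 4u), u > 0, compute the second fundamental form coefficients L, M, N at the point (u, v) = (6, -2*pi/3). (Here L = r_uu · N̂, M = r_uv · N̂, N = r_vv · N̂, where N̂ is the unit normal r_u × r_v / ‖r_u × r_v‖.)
L = 0;  M = 0;  N = 24*sqrt(17)/17

Compute the unit normal N̂(u, v) = (-4*sqrt(17)*u*cos(v)/(17*Abs(u)), -4*sqrt(17)*u*sin(v)/(17*Abs(u)), sqrt(17)*u/(17*Abs(u))), and the second partials r_uu, r_uv, r_vv. Take dot products:
  L(u, v) = r_uu · N̂ = 0,
  M(u, v) = r_uv · N̂ = 0,
  N(u, v) = r_vv · N̂ = 4*sqrt(17)*u^2/(17*Abs(u)).
Evaluating at (u, v) = (6, -2*pi/3):
  L = 0, M = 0, N = 24*sqrt(17)/17.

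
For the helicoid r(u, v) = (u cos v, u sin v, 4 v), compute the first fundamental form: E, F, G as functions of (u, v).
E = 1;  F = 0;  G = u^2 + 16

Compute partials: r_u = (cos(v), sin(v), 0), r_v = (-u*sin(v), u*cos(v), 4). Then
  E = r_u · r_u = 1,
  F = r_u · r_v = 0,
  G = r_v · r_v = u^2 + 16.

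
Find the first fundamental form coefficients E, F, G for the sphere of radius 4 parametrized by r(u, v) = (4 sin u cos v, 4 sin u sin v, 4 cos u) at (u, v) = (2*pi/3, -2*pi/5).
E = 16;  F = 0;  G = 12

Partials: r_u = (4*cos(u)*cos(v), 4*sin(v)*cos(u), -4*sin(u)), r_v = (-4*sin(u)*sin(v), 4*sin(u)*cos(v), 0). As functions of (u, v):
  E = r_u · r_u = 16,
  F = r_u · r_v = 0,
  G = r_v · r_v = 16*sin(u)^2.
Evaluating at (u, v) = (2*pi/3, -2*pi/5): E = 16, F = 0, G = 12.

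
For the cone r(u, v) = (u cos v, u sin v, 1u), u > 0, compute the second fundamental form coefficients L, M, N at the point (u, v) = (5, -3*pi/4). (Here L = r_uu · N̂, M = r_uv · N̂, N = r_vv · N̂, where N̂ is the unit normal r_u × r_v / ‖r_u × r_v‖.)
L = 0;  M = 0;  N = 5*sqrt(2)/2

Compute the unit normal N̂(u, v) = (-sqrt(2)*u*cos(v)/(2*Abs(u)), -sqrt(2)*u*sin(v)/(2*Abs(u)), sqrt(2)*u/(2*Abs(u))), and the second partials r_uu, r_uv, r_vv. Take dot products:
  L(u, v) = r_uu · N̂ = 0,
  M(u, v) = r_uv · N̂ = 0,
  N(u, v) = r_vv · N̂ = sqrt(2)*u^2/(2*Abs(u)).
Evaluating at (u, v) = (5, -3*pi/4):
  L = 0, M = 0, N = 5*sqrt(2)/2.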